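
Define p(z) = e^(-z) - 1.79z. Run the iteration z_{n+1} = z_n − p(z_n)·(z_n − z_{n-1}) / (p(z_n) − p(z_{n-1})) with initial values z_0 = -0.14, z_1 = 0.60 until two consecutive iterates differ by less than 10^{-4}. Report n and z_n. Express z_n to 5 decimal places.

n = 5, z_n = 0.38148

p(-0.14) = 1.4008738, p(0.60) = -0.5251884
z_2 = 0.6000000 − (-0.5251884)·(0.7400000)/(-1.9260622) = 0.3982207;  |Δ| = 0.2017793
p(0.3982207) = -0.0413014
z_3 = 0.3982207 − (-0.0413014)·(-0.2017793)/(0.4838870) = 0.3809982;  |Δ| = 0.0172225
p(0.3809982) = 0.0011923
z_4 = 0.3809982 − 0.0011923·(-0.0172225)/(0.0424936) = 0.3814815;  |Δ| = 0.0004832
p(0.3814815) = -0.0000027
z_5 = 0.3814815 − (-0.0000027)·(0.0004832)/(-0.0011950) = 0.3814803;  |Δ| = 0.0000011
|z_5 − z_4| = 0.0000011 < 10^{-4}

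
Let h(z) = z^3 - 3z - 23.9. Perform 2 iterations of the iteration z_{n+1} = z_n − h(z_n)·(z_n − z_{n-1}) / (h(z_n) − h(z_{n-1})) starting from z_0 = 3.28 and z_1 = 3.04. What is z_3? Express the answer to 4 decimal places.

h(3.28) = 1.547552, h(3.04) = -4.925536
z_2 = 3.040000 − (-4.925536)·(3.040000 − 3.280000) / (-4.925536 − 1.547552) = 3.040000 − (1.182129)/(-6.473088) = 3.222622
h(3.222622) = -0.099992
z_3 = 3.222622 − (-0.099992)·(3.222622 − 3.040000) / (-0.099992 − (-4.925536)) = 3.222622 − (-0.018261)/(4.825544) = 3.226406

3.2264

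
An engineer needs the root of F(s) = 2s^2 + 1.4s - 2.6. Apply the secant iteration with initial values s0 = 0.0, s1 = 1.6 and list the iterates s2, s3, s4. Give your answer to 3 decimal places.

0.565, 0.769, 0.853

F(0.0) = -2.60000, F(1.6) = 4.76000
s2 = 1.60000 − 4.76000·(1.60000 − 0.00000) / (4.76000 − (-2.60000)) = 1.60000 − (7.61600)/(7.36000) = 0.56522
F(0.56522) = -1.16975
s3 = 0.56522 − (-1.16975)·(0.56522 − 1.60000) / (-1.16975 − 4.76000) = 0.56522 − (1.21044)/(-5.92975) = 0.76935
F(0.76935) = -0.33912
s4 = 0.76935 − (-0.33912)·(0.76935 − 0.56522) / (-0.33912 − (-1.16975)) = 0.76935 − (-0.06923)/(0.83063) = 0.85269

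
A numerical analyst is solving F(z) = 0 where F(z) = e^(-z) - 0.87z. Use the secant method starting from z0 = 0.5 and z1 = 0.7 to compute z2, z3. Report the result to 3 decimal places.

F(0.5) = 0.17153, F(0.7) = -0.11241
z2 = 0.70000 − (-0.11241)·(0.70000 − 0.50000) / (-0.11241 − 0.17153) = 0.70000 − (-0.02248)/(-0.28395) = 0.62082
F(0.62082) = -0.00261
z3 = 0.62082 − (-0.00261)·(0.62082 − 0.70000) / (-0.00261 − (-0.11241)) = 0.62082 − (0.00021)/(0.10981) = 0.61894

0.621, 0.619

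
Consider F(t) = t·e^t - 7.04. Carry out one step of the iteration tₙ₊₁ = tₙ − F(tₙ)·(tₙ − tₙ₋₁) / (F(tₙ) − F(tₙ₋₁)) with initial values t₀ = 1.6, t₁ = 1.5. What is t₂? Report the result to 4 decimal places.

F(1.6) = 0.884852, F(1.5) = -0.317466
t₂ = 1.500000 − (-0.317466)·(1.500000 − 1.600000) / (-0.317466 − 0.884852) = 1.500000 − (0.031747)/(-1.202318) = 1.526405

1.5264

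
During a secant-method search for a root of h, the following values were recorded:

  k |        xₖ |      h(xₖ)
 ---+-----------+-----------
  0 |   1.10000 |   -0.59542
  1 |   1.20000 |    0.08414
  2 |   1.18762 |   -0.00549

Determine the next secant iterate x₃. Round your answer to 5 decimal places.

x₃ = 1.18762 − (-0.00549)·(1.18762 − 1.20000) / (-0.00549 − 0.08414)
   = 1.18762 − (0.0000680)/(-0.0896300) = 1.1883783

1.18838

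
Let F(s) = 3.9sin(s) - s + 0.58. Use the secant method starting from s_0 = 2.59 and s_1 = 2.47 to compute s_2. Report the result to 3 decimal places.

2.598

F(2.59) = 0.03377, F(2.47) = 0.53671
s_2 = 2.47000 − 0.53671·(2.47000 − 2.59000) / (0.53671 − 0.03377) = 2.47000 − (-0.06441)/(0.50294) = 2.59806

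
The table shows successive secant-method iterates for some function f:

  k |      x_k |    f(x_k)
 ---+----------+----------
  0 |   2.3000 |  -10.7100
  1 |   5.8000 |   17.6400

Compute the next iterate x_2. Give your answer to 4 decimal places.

3.6222

x_2 = 5.8000 − 17.6400·(5.8000 − 2.3000) / (17.6400 − (-10.7100))
   = 5.8000 − (61.740000)/(28.350000) = 3.622222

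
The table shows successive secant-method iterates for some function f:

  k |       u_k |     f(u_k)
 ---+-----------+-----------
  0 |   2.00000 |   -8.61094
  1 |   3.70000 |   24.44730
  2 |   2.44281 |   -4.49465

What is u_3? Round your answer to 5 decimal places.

u_3 = 2.44281 − (-4.49465)·(2.44281 − 3.70000) / (-4.49465 − 24.44730)
   = 2.44281 − (5.6506290)/(-28.9419500) = 2.6380501

2.63805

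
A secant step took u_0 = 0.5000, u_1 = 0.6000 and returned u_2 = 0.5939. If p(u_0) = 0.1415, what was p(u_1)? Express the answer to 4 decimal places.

The secant line through (0.5000, 0.1415) and (0.6000, p(u_1)) crosses zero at u_2 = 0.5939.
So (0.5000, 0.1415), (0.6000, p(u_1)), (0.5939, 0) are collinear:
p(u_1) = 0.1415 · (0.6000 − 0.5939) / (0.5000 − 0.5939) = 0.1415 · (0.006100)/(-0.093900) = -0.009192

-0.0092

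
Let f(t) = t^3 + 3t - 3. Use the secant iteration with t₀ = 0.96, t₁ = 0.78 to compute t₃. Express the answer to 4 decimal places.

f(0.96) = 0.764736, f(0.78) = -0.185448
t₂ = 0.780000 − (-0.185448)·(0.780000 − 0.960000) / (-0.185448 − 0.764736) = 0.780000 − (0.033381)/(-0.950184) = 0.815131
f(0.815131) = -0.013004
t₃ = 0.815131 − (-0.013004)·(0.815131 − 0.780000) / (-0.013004 − (-0.185448)) = 0.815131 − (-0.000457)/(0.172444) = 0.817780

0.8178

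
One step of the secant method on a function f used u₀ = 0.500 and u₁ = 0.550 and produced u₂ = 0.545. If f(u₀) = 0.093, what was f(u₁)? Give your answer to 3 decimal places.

The secant line through (0.500, 0.093) and (0.550, f(u₁)) crosses zero at u₂ = 0.545.
So (0.500, 0.093), (0.550, f(u₁)), (0.545, 0) are collinear:
f(u₁) = 0.093 · (0.550 − 0.545) / (0.500 − 0.545) = 0.093 · (0.00500)/(-0.04500) = -0.01033

-0.010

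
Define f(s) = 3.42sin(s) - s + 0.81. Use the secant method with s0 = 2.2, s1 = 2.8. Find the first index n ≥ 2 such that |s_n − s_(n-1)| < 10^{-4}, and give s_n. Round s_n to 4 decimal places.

f(2.2) = 1.375058, f(2.8) = -0.844341
s2 = 2.800000 − (-0.844341)·(0.600000)/(-2.219398) = 2.571738;  |Δ| = 0.228262
f(2.571738) = 0.083385
s3 = 2.571738 − 0.083385·(-0.228262)/(0.927726) = 2.592254;  |Δ| = 0.020516
f(2.592254) = 0.003406
s4 = 2.592254 − 0.003406·(0.020516)/(-0.079979) = 2.593128;  |Δ| = 0.000874
f(2.593128) = -0.000017
s5 = 2.593128 − (-0.000017)·(0.000874)/(-0.003423) = 2.593124;  |Δ| = 0.000004
|s5 − s4| = 0.000004 < 10^{-4}

n = 5, s_n = 2.5931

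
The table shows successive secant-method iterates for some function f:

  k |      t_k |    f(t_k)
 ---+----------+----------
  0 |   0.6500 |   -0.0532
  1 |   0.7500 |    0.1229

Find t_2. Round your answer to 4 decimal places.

t_2 = 0.7500 − 0.1229·(0.7500 − 0.6500) / (0.1229 − (-0.0532))
   = 0.7500 − (0.012290)/(0.176100) = 0.680210

0.6802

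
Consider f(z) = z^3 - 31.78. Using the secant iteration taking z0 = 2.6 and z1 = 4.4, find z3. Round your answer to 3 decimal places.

f(2.6) = -14.20400, f(4.4) = 53.40400
z2 = 4.40000 − 53.40400·(4.40000 − 2.60000) / (53.40400 − (-14.20400)) = 4.40000 − (96.12720)/(67.60800) = 2.97817
f(2.97817) = -5.36518
z3 = 2.97817 − (-5.36518)·(2.97817 − 4.40000) / (-5.36518 − 53.40400) = 2.97817 − (7.62838)/(-58.76918) = 3.10797

3.108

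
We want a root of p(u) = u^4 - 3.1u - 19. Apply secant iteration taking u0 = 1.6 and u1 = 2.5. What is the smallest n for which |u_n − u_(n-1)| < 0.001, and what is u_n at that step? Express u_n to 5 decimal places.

n = 6, u_n = 2.25810

p(1.6) = -17.4064000, p(2.5) = 12.3125000
u2 = 2.5000000 − 12.3125000·(0.9000000)/(29.7189000) = 2.1271312;  |Δ| = 0.3728688
p(2.1271312) = -5.1213123
u3 = 2.1271312 − (-5.1213123)·(-0.3728688)/(-17.4338123) = 2.2366642;  |Δ| = 0.1095330
p(2.2366642) = -0.9069844
u4 = 2.2366642 − (-0.9069844)·(0.1095330)/(4.2143279) = 2.2602373;  |Δ| = 0.0235731
p(2.2602373) = 0.0918000
u5 = 2.2602373 − 0.0918000·(0.0235731)/(0.9987844) = 2.2580706;  |Δ| = 0.0021666
p(2.2580706) = -0.0014109
u6 = 2.2580706 − (-0.0014109)·(-0.0021666)/(-0.0932109) = 2.2581034;  |Δ| = 0.0000328
|u6 − u5| = 0.0000328 < 0.001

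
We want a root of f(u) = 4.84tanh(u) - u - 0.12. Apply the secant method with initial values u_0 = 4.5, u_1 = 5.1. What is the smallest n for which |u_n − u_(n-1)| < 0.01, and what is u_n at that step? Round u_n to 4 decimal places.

f(4.5) = 0.218806, f(5.1) = -0.380360
u_2 = 5.100000 − (-0.380360)·(0.600000)/(-0.599165) = 4.719110;  |Δ| = 0.380890
f(4.719110) = 0.000119
u_3 = 4.719110 − 0.000119·(-0.380890)/(0.380479) = 4.719229;  |Δ| = 0.000119
|u_3 − u_2| = 0.000119 < 0.01

n = 3, u_n = 4.7192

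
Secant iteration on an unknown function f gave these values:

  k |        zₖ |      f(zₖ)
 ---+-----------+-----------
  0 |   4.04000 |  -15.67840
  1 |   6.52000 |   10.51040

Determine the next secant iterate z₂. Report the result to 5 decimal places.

z₂ = 6.52000 − 10.51040·(6.52000 − 4.04000) / (10.51040 − (-15.67840))
   = 6.52000 − (26.0657920)/(26.1888000) = 5.5246970

5.52470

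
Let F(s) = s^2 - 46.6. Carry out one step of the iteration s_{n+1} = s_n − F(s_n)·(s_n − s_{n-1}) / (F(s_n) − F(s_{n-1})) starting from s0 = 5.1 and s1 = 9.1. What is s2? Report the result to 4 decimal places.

6.5500

F(5.1) = -20.590000, F(9.1) = 36.210000
s2 = 9.100000 − 36.210000·(9.100000 − 5.100000) / (36.210000 − (-20.590000)) = 9.100000 − (144.840000)/(56.800000) = 6.550000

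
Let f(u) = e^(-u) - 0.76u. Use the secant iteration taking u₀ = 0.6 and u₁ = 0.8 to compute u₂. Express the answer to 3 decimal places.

0.674

f(0.6) = 0.09281, f(0.8) = -0.15867
u₂ = 0.80000 − (-0.15867)·(0.80000 − 0.60000) / (-0.15867 − 0.09281) = 0.80000 − (-0.03173)/(-0.25148) = 0.67381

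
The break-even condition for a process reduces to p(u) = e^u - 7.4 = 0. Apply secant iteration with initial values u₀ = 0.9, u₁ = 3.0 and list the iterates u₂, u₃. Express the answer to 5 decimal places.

1.48861, 1.77526

p(0.9) = -4.9403969, p(3.0) = 12.6855369
u₂ = 3.0000000 − 12.6855369·(3.0000000 − 0.9000000) / (12.6855369 − (-4.9403969)) = 3.0000000 − (26.6396275)/(17.6259338) = 1.4886118
p(1.4886118) = -2.9690596
u₃ = 1.4886118 − (-2.9690596)·(1.4886118 − 3.0000000) / (-2.9690596 − 12.6855369) = 1.4886118 − (4.4874015)/(-15.6545965) = 1.7752626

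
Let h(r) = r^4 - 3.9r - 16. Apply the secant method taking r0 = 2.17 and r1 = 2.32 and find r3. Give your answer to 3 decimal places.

h(2.17) = -2.28926, h(2.32) = 3.92223
r2 = 2.32000 − 3.92223·(2.32000 − 2.17000) / (3.92223 − (-2.28926)) = 2.32000 − (0.58833)/(6.21149) = 2.22528
h(2.22528) = -0.15745
r3 = 2.22528 − (-0.15745)·(2.22528 − 2.32000) / (-0.15745 − 3.92223) = 2.22528 − (0.01491)/(-4.07968) = 2.22894

2.229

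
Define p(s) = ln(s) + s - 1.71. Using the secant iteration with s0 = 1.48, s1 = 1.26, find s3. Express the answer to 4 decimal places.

1.3846

p(1.48) = 0.162042, p(1.26) = -0.218888
s2 = 1.260000 − (-0.218888)·(1.260000 − 1.480000) / (-0.218888 − 0.162042) = 1.260000 − (0.048155)/(-0.380930) = 1.386415
p(1.386415) = 0.003137
s3 = 1.386415 − 0.003137·(1.386415 − 1.260000) / (0.003137 − (-0.218888)) = 1.386415 − (0.000397)/(0.222025) = 1.384629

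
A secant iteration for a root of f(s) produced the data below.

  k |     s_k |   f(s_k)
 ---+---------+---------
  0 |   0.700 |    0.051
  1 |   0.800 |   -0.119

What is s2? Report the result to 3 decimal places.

0.730

s2 = 0.800 − (-0.119)·(0.800 − 0.700) / (-0.119 − 0.051)
   = 0.800 − (-0.01190)/(-0.17000) = 0.73000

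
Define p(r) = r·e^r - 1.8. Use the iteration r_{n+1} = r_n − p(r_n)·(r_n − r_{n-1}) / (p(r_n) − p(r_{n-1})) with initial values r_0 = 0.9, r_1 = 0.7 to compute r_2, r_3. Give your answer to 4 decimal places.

p(0.9) = 0.413643, p(0.7) = -0.390373
r_2 = 0.700000 − (-0.390373)·(0.700000 − 0.900000) / (-0.390373 − 0.413643) = 0.700000 − (0.078075)/(-0.804016) = 0.797106
p(0.797106) = -0.031135
r_3 = 0.797106 − (-0.031135)·(0.797106 − 0.700000) / (-0.031135 − (-0.390373)) = 0.797106 − (-0.003023)/(0.359238) = 0.805522

0.7971, 0.8055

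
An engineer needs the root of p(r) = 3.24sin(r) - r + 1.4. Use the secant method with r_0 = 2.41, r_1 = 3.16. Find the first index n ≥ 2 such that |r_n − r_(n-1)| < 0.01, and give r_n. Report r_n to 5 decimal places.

n = 4, r_n = 2.72148

p(2.41) = 1.1545001, p(3.16) = -1.8196364
r_2 = 3.1600000 − (-1.8196364)·(0.7500000)/(-2.9741366) = 2.7011349;  |Δ| = 0.4588651
p(2.7011349) = 0.0802505
r_3 = 2.7011349 − 0.0802505·(-0.4588651)/(1.8998869) = 2.7205172;  |Δ| = 0.0193823
p(2.7205172) = 0.0038074
r_4 = 2.7205172 − 0.0038074·(0.0193823)/(-0.0764431) = 2.7214826;  |Δ| = 0.0009654
|r_4 − r_3| = 0.0009654 < 0.01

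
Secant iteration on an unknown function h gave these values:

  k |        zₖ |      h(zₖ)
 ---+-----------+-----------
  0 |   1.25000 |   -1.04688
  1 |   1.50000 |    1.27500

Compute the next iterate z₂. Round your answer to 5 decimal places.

z₂ = 1.50000 − 1.27500·(1.50000 − 1.25000) / (1.27500 − (-1.04688))
   = 1.50000 − (0.3187500)/(2.3218800) = 1.3627190

1.36272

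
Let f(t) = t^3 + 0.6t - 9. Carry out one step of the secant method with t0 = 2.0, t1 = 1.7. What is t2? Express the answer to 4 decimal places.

f(2.0) = 0.200000, f(1.7) = -3.067000
t2 = 1.700000 − (-3.067000)·(1.700000 − 2.000000) / (-3.067000 − 0.200000) = 1.700000 − (0.920100)/(-3.267000) = 1.981635

1.9816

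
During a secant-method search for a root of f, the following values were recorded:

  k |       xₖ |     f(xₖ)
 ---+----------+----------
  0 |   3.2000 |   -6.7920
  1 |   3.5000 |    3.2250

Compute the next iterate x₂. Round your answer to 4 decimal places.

x₂ = 3.5000 − 3.2250·(3.5000 − 3.2000) / (3.2250 − (-6.7920))
   = 3.5000 − (0.967500)/(10.017000) = 3.403414

3.4034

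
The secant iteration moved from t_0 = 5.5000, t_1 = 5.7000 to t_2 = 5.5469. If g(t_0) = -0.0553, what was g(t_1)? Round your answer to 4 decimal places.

The secant line through (5.5000, -0.0553) and (5.7000, g(t_1)) crosses zero at t_2 = 5.5469.
So (5.5000, -0.0553), (5.7000, g(t_1)), (5.5469, 0) are collinear:
g(t_1) = -0.0553 · (5.7000 − 5.5469) / (5.5000 − 5.5469) = -0.0553 · (0.153100)/(-0.046900) = 0.180521

0.1805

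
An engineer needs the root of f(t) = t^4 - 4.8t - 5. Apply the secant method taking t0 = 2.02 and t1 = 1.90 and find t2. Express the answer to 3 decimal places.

1.943

f(2.02) = 1.95366, f(1.90) = -1.08790
t2 = 1.90000 − (-1.08790)·(1.90000 − 2.02000) / (-1.08790 − 1.95366) = 1.90000 − (0.13055)/(-3.04156) = 1.94292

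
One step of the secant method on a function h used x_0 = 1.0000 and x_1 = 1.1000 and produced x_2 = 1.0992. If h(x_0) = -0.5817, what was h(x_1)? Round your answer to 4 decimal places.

The secant line through (1.0000, -0.5817) and (1.1000, h(x_1)) crosses zero at x_2 = 1.0992.
So (1.0000, -0.5817), (1.1000, h(x_1)), (1.0992, 0) are collinear:
h(x_1) = -0.5817 · (1.1000 − 1.0992) / (1.0000 − 1.0992) = -0.5817 · (0.000800)/(-0.099200) = 0.004691

0.0047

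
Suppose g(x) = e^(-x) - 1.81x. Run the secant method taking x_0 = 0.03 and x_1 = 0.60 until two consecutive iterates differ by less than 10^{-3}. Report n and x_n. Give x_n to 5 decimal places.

n = 4, x_n = 0.37842

g(0.03) = 0.9161455, g(0.60) = -0.5371884
x_2 = 0.6000000 − (-0.5371884)·(0.5700000)/(-1.4533339) = 0.3893138;  |Δ| = 0.2106862
g(0.3893138) = -0.0271364
x_3 = 0.3893138 − (-0.0271364)·(-0.2106862)/(0.5100520) = 0.3781046;  |Δ| = 0.0112092
g(0.3781046) = 0.0007894
x_4 = 0.3781046 − 0.0007894·(-0.0112092)/(0.0279258) = 0.3784215;  |Δ| = 0.0003169
|x_4 − x_3| = 0.0003169 < 10^{-3}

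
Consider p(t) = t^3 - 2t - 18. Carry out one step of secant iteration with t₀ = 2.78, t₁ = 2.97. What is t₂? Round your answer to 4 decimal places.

2.8710

p(2.78) = -2.075048, p(2.97) = 2.258073
t₂ = 2.970000 − 2.258073·(2.970000 − 2.780000) / (2.258073 − (-2.075048)) = 2.970000 − (0.429034)/(4.333121) = 2.870987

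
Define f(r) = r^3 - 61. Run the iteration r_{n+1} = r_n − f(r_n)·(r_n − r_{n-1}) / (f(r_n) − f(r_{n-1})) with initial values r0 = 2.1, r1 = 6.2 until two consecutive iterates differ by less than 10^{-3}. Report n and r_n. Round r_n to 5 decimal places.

f(2.1) = -51.7390000, f(6.2) = 177.3280000
r2 = 6.2000000 − 177.3280000·(4.1000000)/(229.0670000) = 3.0260605;  |Δ| = 3.1739395
f(3.0260605) = -33.2902365
r3 = 3.0260605 − (-33.2902365)·(-3.1739395)/(-210.6182365) = 3.5277321;  |Δ| = 0.5016716
f(3.5277321) = -17.0977473
r4 = 3.5277321 − (-17.0977473)·(0.5016716)/(16.1924893) = 4.0574503;  |Δ| = 0.5297181
f(4.0574503) = 5.7974085
r5 = 4.0574503 − 5.7974085·(0.5297181)/(22.8951557) = 3.9233174;  |Δ| = 0.1341328
f(3.9233174) = -0.6106523
r6 = 3.9233174 − (-0.6106523)·(-0.1341328)/(-6.4080607) = 3.9360995;  |Δ| = 0.0127821
f(3.9360995) = -0.0184845
r7 = 3.9360995 − (-0.0184845)·(0.0127821)/(0.5921678) = 3.9364985;  |Δ| = 0.0003990
|r7 − r6| = 0.0003990 < 10^{-3}

n = 7, r_n = 3.93650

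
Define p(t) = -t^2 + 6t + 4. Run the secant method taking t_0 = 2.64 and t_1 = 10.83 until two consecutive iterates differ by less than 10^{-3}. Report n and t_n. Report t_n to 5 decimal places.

p(2.64) = 12.8704000, p(10.83) = -48.3089000
t_2 = 10.8300000 − (-48.3089000)·(8.1900000)/(-61.1793000) = 4.3629451;  |Δ| = 6.4670549
p(4.3629451) = 11.1423806
t_3 = 4.3629451 − 11.1423806·(-6.4670549)/(59.4512806) = 5.5750029;  |Δ| = 1.2120578
p(5.5750029) = 6.3693601
t_4 = 5.5750029 − 6.3693601·(1.2120578)/(-4.7730205) = 7.1924341;  |Δ| = 1.6174312
p(7.1924341) = -4.5765039
t_5 = 7.1924341 − (-4.5765039)·(1.6174312)/(-10.9458640) = 6.5161805;  |Δ| = 0.6762536
p(6.5161805) = 0.6364748
t_6 = 6.5161805 − 0.6364748·(-0.6762536)/(5.2129787) = 6.5987472;  |Δ| = 0.0825667
p(6.5987472) = 0.0490188
t_7 = 6.5987472 − 0.0490188·(0.0825667)/(-0.5874560) = 6.6056367;  |Δ| = 0.0068896
p(6.6056367) = -0.0006163
t_8 = 6.6056367 − (-0.0006163)·(0.0068896)/(-0.0496351) = 6.6055512;  |Δ| = 0.0000855
|t_8 − t_7| = 0.0000855 < 10^{-3}

n = 8, t_n = 6.60555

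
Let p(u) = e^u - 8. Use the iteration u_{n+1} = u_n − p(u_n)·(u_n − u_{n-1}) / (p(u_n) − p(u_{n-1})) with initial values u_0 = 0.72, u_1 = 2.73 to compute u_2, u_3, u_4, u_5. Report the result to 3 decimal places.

p(0.72) = -5.94557, p(2.73) = 7.33289
u_2 = 2.73000 − 7.33289·(2.73000 − 0.72000) / (7.33289 − (-5.94557)) = 2.73000 − (14.73910)/(13.27845) = 1.62000
p(1.62000) = -2.94692
u_3 = 1.62000 − (-2.94692)·(1.62000 − 2.73000) / (-2.94692 − 7.33289) = 1.62000 − (3.27108)/(-10.27980) = 1.93820
p(1.93820) = -1.05374
u_4 = 1.93820 − (-1.05374)·(1.93820 − 1.62000) / (-1.05374 − (-2.94692)) = 1.93820 − (-0.33531)/(1.89318) = 2.11532
p(2.11532) = 0.29220
u_5 = 2.11532 − 0.29220·(2.11532 − 1.93820) / (0.29220 − (-1.05374)) = 2.11532 − (0.05175)/(1.34595) = 2.07686

1.620, 1.938, 2.115, 2.077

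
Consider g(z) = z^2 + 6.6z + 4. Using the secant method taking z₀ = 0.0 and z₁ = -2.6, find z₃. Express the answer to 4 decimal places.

g(0.0) = 4.000000, g(-2.6) = -6.400000
z₂ = -2.600000 − (-6.400000)·(-2.600000 − 0.000000) / (-6.400000 − 4.000000) = -2.600000 − (16.640000)/(-10.400000) = -1.000000
g(-1.000000) = -1.600000
z₃ = -1.000000 − (-1.600000)·(-1.000000 − (-2.600000)) / (-1.600000 − (-6.400000)) = -1.000000 − (-2.560000)/(4.800000) = -0.466667

-0.4667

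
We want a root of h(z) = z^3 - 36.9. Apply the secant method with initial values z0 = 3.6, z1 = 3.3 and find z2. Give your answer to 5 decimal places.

h(3.6) = 9.7560000, h(3.3) = -0.9630000
z2 = 3.3000000 − (-0.9630000)·(3.3000000 − 3.6000000) / (-0.9630000 − 9.7560000) = 3.3000000 − (0.2889000)/(-10.7190000) = 3.3269521

3.32695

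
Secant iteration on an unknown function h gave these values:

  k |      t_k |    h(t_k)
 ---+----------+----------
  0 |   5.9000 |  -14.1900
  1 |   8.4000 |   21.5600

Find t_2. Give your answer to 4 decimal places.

6.8923

t_2 = 8.4000 − 21.5600·(8.4000 − 5.9000) / (21.5600 − (-14.1900))
   = 8.4000 − (53.900000)/(35.750000) = 6.892308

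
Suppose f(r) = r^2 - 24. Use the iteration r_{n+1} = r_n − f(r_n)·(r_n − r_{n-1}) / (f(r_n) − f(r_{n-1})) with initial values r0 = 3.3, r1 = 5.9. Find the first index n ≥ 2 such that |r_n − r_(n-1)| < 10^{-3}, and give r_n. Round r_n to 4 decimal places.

n = 5, r_n = 4.8990

f(3.3) = -13.110000, f(5.9) = 10.810000
r2 = 5.900000 − 10.810000·(2.600000)/(23.920000) = 4.725000;  |Δ| = 1.175000
f(4.725000) = -1.674375
r3 = 4.725000 − (-1.674375)·(-1.175000)/(-12.484375) = 4.882588;  |Δ| = 0.157588
f(4.882588) = -0.160332
r4 = 4.882588 − (-0.160332)·(0.157588)/(1.514043) = 4.899276;  |Δ| = 0.016688
f(4.899276) = 0.002908
r5 = 4.899276 − 0.002908·(0.016688)/(0.163240) = 4.898979;  |Δ| = 0.000297
|r5 − r4| = 0.000297 < 10^{-3}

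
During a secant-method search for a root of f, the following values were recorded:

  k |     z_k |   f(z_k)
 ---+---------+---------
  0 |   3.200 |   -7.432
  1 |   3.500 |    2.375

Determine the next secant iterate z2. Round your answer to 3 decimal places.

3.427

z2 = 3.500 − 2.375·(3.500 − 3.200) / (2.375 − (-7.432))
   = 3.500 − (0.71250)/(9.80700) = 3.42735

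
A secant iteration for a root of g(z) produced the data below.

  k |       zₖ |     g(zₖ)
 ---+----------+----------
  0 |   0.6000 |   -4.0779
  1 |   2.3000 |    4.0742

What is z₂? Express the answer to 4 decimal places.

z₂ = 2.3000 − 4.0742·(2.3000 − 0.6000) / (4.0742 − (-4.0779))
   = 2.3000 − (6.926140)/(8.152100) = 1.450386

1.4504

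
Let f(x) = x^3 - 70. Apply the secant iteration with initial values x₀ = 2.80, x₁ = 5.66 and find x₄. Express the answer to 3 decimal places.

4.139

f(2.80) = -48.04800, f(5.66) = 111.32150
x₂ = 5.66000 − 111.32150·(5.66000 − 2.80000) / (111.32150 − (-48.04800)) = 5.66000 − (318.37948)/(159.36950) = 3.66226
f(3.66226) = -20.88139
x₃ = 3.66226 − (-20.88139)·(3.66226 − 5.66000) / (-20.88139 − 111.32150) = 3.66226 − (41.71568)/(-132.20289) = 3.97780
f(3.97780) = -7.05976
x₄ = 3.97780 − (-7.05976)·(3.97780 − 3.66226) / (-7.05976 − (-20.88139)) = 3.97780 − (-2.22766)/(13.82164) = 4.13897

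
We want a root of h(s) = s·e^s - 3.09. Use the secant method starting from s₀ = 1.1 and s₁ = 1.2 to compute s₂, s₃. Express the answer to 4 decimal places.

h(1.1) = 0.214583, h(1.2) = 0.894140
s₂ = 1.200000 − 0.894140·(1.200000 − 1.100000) / (0.894140 − 0.214583) = 1.200000 − (0.089414)/(0.679558) = 1.068423
h(1.068423) = 0.019951
s₃ = 1.068423 − 0.019951·(1.068423 − 1.200000) / (0.019951 − 0.894140) = 1.068423 − (-0.002625)/(-0.874189) = 1.065420

1.0684, 1.0654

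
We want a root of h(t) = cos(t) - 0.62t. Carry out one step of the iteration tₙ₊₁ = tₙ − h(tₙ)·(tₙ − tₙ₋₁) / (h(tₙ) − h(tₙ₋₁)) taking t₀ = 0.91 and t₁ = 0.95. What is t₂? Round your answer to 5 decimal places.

0.94485

h(0.91) = 0.0495457, h(0.95) = -0.0073169
t₂ = 0.9500000 − (-0.0073169)·(0.9500000 − 0.9100000) / (-0.0073169 − 0.0495457) = 0.9500000 − (-0.0002927)/(-0.0568627) = 0.9448529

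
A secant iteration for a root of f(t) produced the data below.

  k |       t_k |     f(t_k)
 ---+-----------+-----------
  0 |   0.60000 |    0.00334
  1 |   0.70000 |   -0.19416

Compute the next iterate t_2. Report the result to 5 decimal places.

0.60169

t_2 = 0.70000 − (-0.19416)·(0.70000 − 0.60000) / (-0.19416 − 0.00334)
   = 0.70000 − (-0.0194160)/(-0.1975000) = 0.6016911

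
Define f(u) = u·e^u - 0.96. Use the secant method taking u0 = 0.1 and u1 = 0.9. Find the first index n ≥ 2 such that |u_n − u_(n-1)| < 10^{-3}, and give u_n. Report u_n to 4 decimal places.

n = 6, u_n = 0.5525

f(0.1) = -0.849483, f(0.9) = 1.253643
u2 = 0.900000 − 1.253643·(0.800000)/(2.103126) = 0.423132;  |Δ| = 0.476868
f(0.423132) = -0.313990
u3 = 0.423132 − (-0.313990)·(-0.476868)/(-1.567633) = 0.518646;  |Δ| = 0.095515
f(0.518646) = -0.088803
u4 = 0.518646 − (-0.088803)·(0.095515)/(0.225187) = 0.556313;  |Δ| = 0.037666
f(0.556313) = 0.010336
u5 = 0.556313 − 0.010336·(0.037666)/(0.099139) = 0.552385;  |Δ| = 0.003927
f(0.552385) = -0.000290
u6 = 0.552385 − (-0.000290)·(-0.003927)/(-0.010626) = 0.552492;  |Δ| = 0.000107
|u6 − u5| = 0.000107 < 10^{-3}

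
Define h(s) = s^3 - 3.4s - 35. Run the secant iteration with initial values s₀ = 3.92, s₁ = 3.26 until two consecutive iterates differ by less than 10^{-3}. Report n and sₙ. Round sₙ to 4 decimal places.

n = 5, sₙ = 3.6164

h(3.92) = 11.908288, h(3.26) = -11.438024
s₂ = 3.260000 − (-11.438024)·(-0.660000)/(-23.346312) = 3.583353;  |Δ| = 0.323353
h(3.583353) = -1.171654
s₃ = 3.583353 − (-1.171654)·(0.323353)/(10.266370) = 3.620256;  |Δ| = 0.036903
h(3.620256) = 0.139108
s₄ = 3.620256 − 0.139108·(0.036903)/(1.310761) = 3.616339;  |Δ| = 0.003916
h(3.616339) = -0.001398
s₅ = 3.616339 − (-0.001398)·(-0.003916)/(-0.140505) = 3.616378;  |Δ| = 0.000039
|s₅ − s₄| = 0.000039 < 10^{-3}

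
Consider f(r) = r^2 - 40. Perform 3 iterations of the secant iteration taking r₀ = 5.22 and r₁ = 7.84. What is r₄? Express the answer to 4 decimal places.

6.3247

f(5.22) = -12.751600, f(7.84) = 21.465600
r₂ = 7.840000 − 21.465600·(7.840000 − 5.220000) / (21.465600 − (-12.751600)) = 7.840000 − (56.239872)/(34.217200) = 6.196386
f(6.196386) = -1.604802
r₃ = 6.196386 − (-1.604802)·(6.196386 − 7.840000) / (-1.604802 − 21.465600) = 6.196386 − (2.637675)/(-23.070402) = 6.310717
f(6.310717) = -0.174845
r₄ = 6.310717 − (-0.174845)·(6.310717 − 6.196386) / (-0.174845 − (-1.604802)) = 6.310717 − (-0.019990)/(1.429956) = 6.324697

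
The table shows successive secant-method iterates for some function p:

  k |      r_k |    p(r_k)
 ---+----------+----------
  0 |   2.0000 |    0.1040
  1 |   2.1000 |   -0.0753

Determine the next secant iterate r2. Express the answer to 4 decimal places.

r2 = 2.1000 − (-0.0753)·(2.1000 − 2.0000) / (-0.0753 − 0.1040)
   = 2.1000 − (-0.007530)/(-0.179300) = 2.058003

2.0580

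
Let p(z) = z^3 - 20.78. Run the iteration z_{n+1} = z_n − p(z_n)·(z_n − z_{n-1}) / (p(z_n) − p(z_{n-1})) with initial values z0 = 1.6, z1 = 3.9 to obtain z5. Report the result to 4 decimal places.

2.7474

p(1.6) = -16.684000, p(3.9) = 38.539000
z2 = 3.900000 − 38.539000·(3.900000 − 1.600000) / (38.539000 − (-16.684000)) = 3.900000 − (88.639700)/(55.223000) = 2.294877
p(2.294877) = -8.694119
z3 = 2.294877 − (-8.694119)·(2.294877 − 3.900000) / (-8.694119 − 38.539000) = 2.294877 − (13.955129)/(-47.233119) = 2.590329
p(2.590329) = -3.399392
z4 = 2.590329 − (-3.399392)·(2.590329 − 2.294877) / (-3.399392 − (-8.694119)) = 2.590329 − (-1.004358)/(5.294726) = 2.780020
p(2.780020) = 0.705406
z5 = 2.780020 − 0.705406·(2.780020 − 2.590329) / (0.705406 − (-3.399392)) = 2.780020 − (0.133809)/(4.104799) = 2.747421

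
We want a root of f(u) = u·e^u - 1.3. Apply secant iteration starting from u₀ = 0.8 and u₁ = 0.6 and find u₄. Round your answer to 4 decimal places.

0.6671

f(0.8) = 0.480433, f(0.6) = -0.206729
u₂ = 0.600000 − (-0.206729)·(0.600000 − 0.800000) / (-0.206729 − 0.480433) = 0.600000 − (0.041346)/(-0.687161) = 0.660169
f(0.660169) = -0.022495
u₃ = 0.660169 − (-0.022495)·(0.660169 − 0.600000) / (-0.022495 − (-0.206729)) = 0.660169 − (-0.001353)/(0.184234) = 0.667515
f(0.667515) = 0.001246
u₄ = 0.667515 − 0.001246·(0.667515 − 0.660169) / (0.001246 − (-0.022495)) = 0.667515 − (0.000009)/(0.023741) = 0.667130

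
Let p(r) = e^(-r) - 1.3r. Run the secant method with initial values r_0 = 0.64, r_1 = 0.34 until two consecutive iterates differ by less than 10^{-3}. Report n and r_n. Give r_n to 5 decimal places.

n = 4, r_n = 0.47728

p(0.64) = -0.3047076, p(0.34) = 0.2697703
r_2 = 0.3400000 − 0.2697703·(-0.3000000)/(0.5744779) = 0.4808777;  |Δ| = 0.1408777
p(0.4808777) = -0.0069004
r_3 = 0.4808777 − (-0.0069004)·(0.1408777)/(-0.2766707) = 0.4773640;  |Δ| = 0.0035136
p(0.4773640) = -0.0001566
r_4 = 0.4773640 − (-0.0001566)·(-0.0035136)/(0.0067438) = 0.4772824;  |Δ| = 0.0000816
|r_4 − r_3| = 0.0000816 < 10^{-3}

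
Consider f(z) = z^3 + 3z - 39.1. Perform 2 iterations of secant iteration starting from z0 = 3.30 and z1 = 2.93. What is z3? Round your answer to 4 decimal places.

f(3.30) = 6.737000, f(2.93) = -5.156243
z2 = 2.930000 − (-5.156243)·(2.930000 − 3.300000) / (-5.156243 − 6.737000) = 2.930000 − (1.907810)/(-11.893243) = 3.090411
f(3.090411) = -0.313356
z3 = 3.090411 − (-0.313356)·(3.090411 − 2.930000) / (-0.313356 − (-5.156243)) = 3.090411 − (-0.050266)/(4.842887) = 3.100791

3.1008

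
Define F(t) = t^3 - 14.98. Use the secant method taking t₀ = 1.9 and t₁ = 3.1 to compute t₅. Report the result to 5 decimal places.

F(1.9) = -8.1210000, F(3.1) = 14.8110000
t₂ = 3.1000000 − 14.8110000·(3.1000000 − 1.9000000) / (14.8110000 − (-8.1210000)) = 3.1000000 − (17.7732000)/(22.9320000) = 2.3249608
F(2.3249608) = -2.4125583
t₃ = 2.3249608 − (-2.4125583)·(2.3249608 − 3.1000000) / (-2.4125583 − 14.8110000) = 2.3249608 − (1.8698274)/(-17.2235583) = 2.4335230
F(2.4335230) = -0.5685944
t₄ = 2.4335230 − (-0.5685944)·(2.4335230 − 2.3249608) / (-0.5685944 − (-2.4125583)) = 2.4335230 − (-0.0617279)/(1.8439639) = 2.4669986
F(2.4669986) = 0.0343558
t₅ = 2.4669986 − 0.0343558·(2.4669986 − 2.4335230) / (0.0343558 − (-0.5685944)) = 2.4669986 − (0.0011501)/(0.6029502) = 2.4650912

2.46509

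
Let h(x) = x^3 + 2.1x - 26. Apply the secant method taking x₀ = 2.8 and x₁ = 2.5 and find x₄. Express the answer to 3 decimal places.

h(2.8) = 1.83200, h(2.5) = -5.12500
x₂ = 2.50000 − (-5.12500)·(2.50000 − 2.80000) / (-5.12500 − 1.83200) = 2.50000 − (1.53750)/(-6.95700) = 2.72100
h(2.72100) = -0.14004
x₃ = 2.72100 − (-0.14004)·(2.72100 − 2.50000) / (-0.14004 − (-5.12500)) = 2.72100 − (-0.03095)/(4.98496) = 2.72721
h(2.72721) = 0.01121
x₄ = 2.72721 − 0.01121·(2.72721 − 2.72100) / (0.01121 − (-0.14004)) = 2.72721 − (0.00007)/(0.15125) = 2.72675

2.727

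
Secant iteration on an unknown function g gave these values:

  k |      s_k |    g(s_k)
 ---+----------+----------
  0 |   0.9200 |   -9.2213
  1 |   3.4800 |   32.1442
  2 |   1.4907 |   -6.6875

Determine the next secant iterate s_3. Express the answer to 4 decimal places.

s_3 = 1.4907 − (-6.6875)·(1.4907 − 3.4800) / (-6.6875 − 32.1442)
   = 1.4907 − (13.303444)/(-38.831700) = 1.833292

1.8333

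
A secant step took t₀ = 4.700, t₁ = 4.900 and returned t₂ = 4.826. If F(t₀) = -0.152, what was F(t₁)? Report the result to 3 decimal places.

The secant line through (4.700, -0.152) and (4.900, F(t₁)) crosses zero at t₂ = 4.826.
So (4.700, -0.152), (4.900, F(t₁)), (4.826, 0) are collinear:
F(t₁) = -0.152 · (4.900 − 4.826) / (4.700 − 4.826) = -0.152 · (0.07400)/(-0.12600) = 0.08927

0.089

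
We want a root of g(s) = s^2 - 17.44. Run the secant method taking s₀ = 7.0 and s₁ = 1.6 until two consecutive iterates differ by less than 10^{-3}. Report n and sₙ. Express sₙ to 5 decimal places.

g(7.0) = 31.5600000, g(1.6) = -14.8800000
s₂ = 1.6000000 − (-14.8800000)·(-5.4000000)/(-46.4400000) = 3.3302326;  |Δ| = 1.7302326
g(3.3302326) = -6.3495511
s₃ = 3.3302326 − (-6.3495511)·(1.7302326)/(8.5304489) = 4.6181132;  |Δ| = 1.2878806
g(4.6181132) = 3.8869696
s₄ = 4.6181132 − 3.8869696·(1.2878806)/(10.2365207) = 4.1290845;  |Δ| = 0.4890288
g(4.1290845) = -0.3906615
s₅ = 4.1290845 − (-0.3906615)·(-0.4890288)/(-4.2776311) = 4.1737458;  |Δ| = 0.0446613
g(4.1737458) = -0.0198460
s₆ = 4.1737458 − (-0.0198460)·(0.0446613)/(0.3708155) = 4.1761361;  |Δ| = 0.0023903
g(4.1761361) = 0.0001125
s₇ = 4.1761361 − 0.0001125·(0.0023903)/(0.0199585) = 4.1761226;  |Δ| = 0.0000135
|s₇ − s₆| = 0.0000135 < 10^{-3}

n = 7, sₙ = 4.17612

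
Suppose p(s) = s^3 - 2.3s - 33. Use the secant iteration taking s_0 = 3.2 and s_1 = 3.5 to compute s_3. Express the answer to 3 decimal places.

3.446

p(3.2) = -7.59200, p(3.5) = 1.82500
s_2 = 3.50000 − 1.82500·(3.50000 − 3.20000) / (1.82500 − (-7.59200)) = 3.50000 − (0.54750)/(9.41700) = 3.44186
p(3.44186) = -0.14261
s_3 = 3.44186 − (-0.14261)·(3.44186 − 3.50000) / (-0.14261 − 1.82500) = 3.44186 − (0.00829)/(-1.96761) = 3.44607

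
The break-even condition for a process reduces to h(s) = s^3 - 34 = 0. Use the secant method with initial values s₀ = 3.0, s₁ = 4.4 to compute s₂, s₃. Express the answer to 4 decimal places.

h(3.0) = -7.000000, h(4.4) = 51.184000
s₂ = 4.400000 − 51.184000·(4.400000 − 3.000000) / (51.184000 − (-7.000000)) = 4.400000 − (71.657600)/(58.184000) = 3.168431
h(3.168431) = -2.192258
s₃ = 3.168431 − (-2.192258)·(3.168431 − 4.400000) / (-2.192258 − 51.184000) = 3.168431 − (2.699917)/(-53.376258) = 3.219014

3.1684, 3.2190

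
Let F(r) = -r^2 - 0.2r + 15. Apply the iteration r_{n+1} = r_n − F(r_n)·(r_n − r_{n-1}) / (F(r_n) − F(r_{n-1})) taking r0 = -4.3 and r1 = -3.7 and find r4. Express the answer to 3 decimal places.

-3.974

F(-4.3) = -2.63000, F(-3.7) = 2.05000
r2 = -3.70000 − 2.05000·(-3.70000 − (-4.30000)) / (2.05000 − (-2.63000)) = -3.70000 − (1.23000)/(4.68000) = -3.96282
F(-3.96282) = 0.08862
r3 = -3.96282 − 0.08862·(-3.96282 − (-3.70000)) / (0.08862 − 2.05000) = -3.96282 − (-0.02329)/(-1.96138) = -3.97470
F(-3.97470) = -0.00326
r4 = -3.97470 − (-0.00326)·(-3.97470 − (-3.96282)) / (-0.00326 − 0.08862) = -3.97470 − (0.00004)/(-0.09188) = -3.97427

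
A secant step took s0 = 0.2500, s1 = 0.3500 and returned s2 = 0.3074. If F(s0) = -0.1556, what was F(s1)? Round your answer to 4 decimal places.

0.1155

The secant line through (0.2500, -0.1556) and (0.3500, F(s1)) crosses zero at s2 = 0.3074.
So (0.2500, -0.1556), (0.3500, F(s1)), (0.3074, 0) are collinear:
F(s1) = -0.1556 · (0.3500 − 0.3074) / (0.2500 − 0.3074) = -0.1556 · (0.042600)/(-0.057400) = 0.115480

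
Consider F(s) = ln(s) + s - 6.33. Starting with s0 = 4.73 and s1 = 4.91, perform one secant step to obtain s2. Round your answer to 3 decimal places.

4.768

F(4.73) = -0.04607, F(4.91) = 0.17127
s2 = 4.91000 − 0.17127·(4.91000 − 4.73000) / (0.17127 − (-0.04607)) = 4.91000 − (0.03083)/(0.21735) = 4.76816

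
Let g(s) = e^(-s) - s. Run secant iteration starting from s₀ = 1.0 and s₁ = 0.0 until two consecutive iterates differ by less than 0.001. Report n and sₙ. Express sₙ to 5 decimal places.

g(1.0) = -0.6321206, g(0.0) = 1.0000000
s₂ = 0.0000000 − 1.0000000·(-1.0000000)/(1.6321206) = 0.6126998;  |Δ| = 0.6126998
g(0.6126998) = -0.0708139
s₃ = 0.6126998 − (-0.0708139)·(0.6126998)/(-1.0708139) = 0.5721814;  |Δ| = 0.0405184
g(0.5721814) = -0.0078883
s₄ = 0.5721814 − (-0.0078883)·(-0.0405184)/(0.0629257) = 0.5671021;  |Δ| = 0.0050793
g(0.5671021) = 0.0000646
s₅ = 0.5671021 − 0.0000646·(-0.0050793)/(0.0079529) = 0.5671433;  |Δ| = 0.0000412
|s₅ − s₄| = 0.0000412 < 0.001

n = 5, sₙ = 0.56714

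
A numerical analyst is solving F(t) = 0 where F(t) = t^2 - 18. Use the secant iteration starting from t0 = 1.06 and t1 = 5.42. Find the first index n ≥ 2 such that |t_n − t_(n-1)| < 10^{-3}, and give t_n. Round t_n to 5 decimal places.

F(1.06) = -16.8764000, F(5.42) = 11.3764000
t2 = 5.4200000 − 11.3764000·(4.3600000)/(28.2528000) = 3.6643827;  |Δ| = 1.7556173
F(3.6643827) = -4.5722993
t3 = 3.6643827 − (-4.5722993)·(-1.7556173)/(-15.9486993) = 4.1676970;  |Δ| = 0.5033143
F(4.1676970) = -0.6303020
t4 = 4.1676970 − (-0.6303020)·(0.5033143)/(3.9419973) = 4.2481739;  |Δ| = 0.0804770
F(4.2481739) = 0.0469817
t5 = 4.2481739 − 0.0469817·(0.0804770)/(0.6772837) = 4.2425914;  |Δ| = 0.0055825
F(4.2425914) = -0.0004181
t6 = 4.2425914 − (-0.0004181)·(-0.0055825)/(-0.0473998) = 4.2426407;  |Δ| = 0.0000492
|t6 − t5| = 0.0000492 < 10^{-3}

n = 6, t_n = 4.24264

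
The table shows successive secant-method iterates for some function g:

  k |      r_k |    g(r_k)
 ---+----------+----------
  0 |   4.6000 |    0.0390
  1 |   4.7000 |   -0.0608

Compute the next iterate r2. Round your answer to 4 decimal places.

r2 = 4.7000 − (-0.0608)·(4.7000 − 4.6000) / (-0.0608 − 0.0390)
   = 4.7000 − (-0.006080)/(-0.099800) = 4.639078

4.6391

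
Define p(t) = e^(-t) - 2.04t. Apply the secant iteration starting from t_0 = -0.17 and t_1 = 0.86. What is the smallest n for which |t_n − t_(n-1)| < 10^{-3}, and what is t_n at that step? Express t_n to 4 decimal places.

p(-0.17) = 1.532105, p(0.86) = -1.331238
t_2 = 0.860000 − (-1.331238)·(1.030000)/(-2.863343) = 0.381128;  |Δ| = 0.478872
p(0.381128) = -0.094410
t_3 = 0.381128 − (-0.094410)·(-0.478872)/(1.236828) = 0.344574;  |Δ| = 0.036554
p(0.344574) = 0.005590
t_4 = 0.344574 − 0.005590·(-0.036554)/(0.100001) = 0.346618;  |Δ| = 0.002043
p(0.346618) = -0.000025
t_5 = 0.346618 − (-0.000025)·(0.002043)/(-0.005615) = 0.346609;  |Δ| = 0.000009
|t_5 − t_4| = 0.000009 < 10^{-3}

n = 5, t_n = 0.3466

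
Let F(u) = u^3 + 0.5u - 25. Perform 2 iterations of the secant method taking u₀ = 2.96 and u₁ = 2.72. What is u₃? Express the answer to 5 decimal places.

2.86727

F(2.96) = 2.4143360, F(2.72) = -3.5163520
u₂ = 2.7200000 − (-3.5163520)·(2.7200000 − 2.9600000) / (-3.5163520 − 2.4143360) = 2.7200000 − (0.8439245)/(-5.9306880) = 2.8622979
F(2.8622979) = -0.1187619
u₃ = 2.8622979 − (-0.1187619)·(2.8622979 − 2.7200000) / (-0.1187619 − (-3.5163520)) = 2.8622979 − (-0.0168996)/(3.3975901) = 2.8672719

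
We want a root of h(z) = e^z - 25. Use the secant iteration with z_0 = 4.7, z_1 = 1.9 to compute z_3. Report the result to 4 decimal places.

4.0151

h(4.7) = 84.947172, h(1.9) = -18.314106
z_2 = 1.900000 − (-18.314106)·(1.900000 − 4.700000) / (-18.314106 − 84.947172) = 1.900000 − (51.279496)/(-103.261278) = 2.396599
h(2.396599) = -14.014245
z_3 = 2.396599 − (-14.014245)·(2.396599 − 1.900000) / (-14.014245 − (-18.314106)) = 2.396599 − (-6.959466)/(4.299861) = 4.015132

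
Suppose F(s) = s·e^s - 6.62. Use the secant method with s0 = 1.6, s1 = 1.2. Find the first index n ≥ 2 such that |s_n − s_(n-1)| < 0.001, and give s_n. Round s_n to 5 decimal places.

n = 5, s_n = 1.49079

F(1.6) = 1.3048519, F(1.2) = -2.6358597
s2 = 1.2000000 − (-2.6358597)·(-0.4000000)/(-3.9407116) = 1.4675516;  |Δ| = 0.2675516
F(1.4675516) = -0.2528808
s3 = 1.4675516 − (-0.2528808)·(0.2675516)/(2.3829788) = 1.4959441;  |Δ| = 0.0283925
F(1.4959441) = 0.0572195
s4 = 1.4959441 − 0.0572195·(0.0283925)/(0.3101004) = 1.4907052;  |Δ| = 0.0052390
F(1.4907052) = -0.0009329
s5 = 1.4907052 − (-0.0009329)·(-0.0052390)/(-0.0581524) = 1.4907892;  |Δ| = 0.0000840
|s5 − s4| = 0.0000840 < 0.001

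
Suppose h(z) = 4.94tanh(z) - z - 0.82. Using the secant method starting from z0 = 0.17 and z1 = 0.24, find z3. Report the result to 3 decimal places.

h(0.17) = -0.15820, h(0.24) = 0.10335
z2 = 0.24000 − 0.10335·(0.24000 − 0.17000) / (0.10335 − (-0.15820)) = 0.24000 − (0.00723)/(0.26155) = 0.21234
h(0.21234) = 0.00113
z3 = 0.21234 − 0.00113·(0.21234 − 0.24000) / (0.00113 − 0.10335) = 0.21234 − (-0.00003)/(-0.10222) = 0.21203

0.212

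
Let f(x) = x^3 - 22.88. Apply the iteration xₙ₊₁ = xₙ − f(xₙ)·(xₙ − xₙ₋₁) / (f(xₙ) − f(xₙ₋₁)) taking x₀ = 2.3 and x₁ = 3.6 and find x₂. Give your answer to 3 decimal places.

2.704

f(2.3) = -10.71300, f(3.6) = 23.77600
x₂ = 3.60000 − 23.77600·(3.60000 − 2.30000) / (23.77600 − (-10.71300)) = 3.60000 − (30.90880)/(34.48900) = 2.70381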